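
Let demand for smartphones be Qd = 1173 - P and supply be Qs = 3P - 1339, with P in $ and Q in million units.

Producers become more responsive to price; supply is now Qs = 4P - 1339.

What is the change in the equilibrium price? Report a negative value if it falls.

Before the shock: 1173 - P = 3P - 1339 ⇒ 2512 = 4P ⇒ P = 628, Q = 545.
With the change applied: demand Qd = 1173 - P, supply Qs = 4P - 1339.
Clearing the new market: 1173 - P = 4P - 1339, so P = 502.4 and Q = 670.6.
ΔP = 502.4 − 628 = -125.6.

-125.6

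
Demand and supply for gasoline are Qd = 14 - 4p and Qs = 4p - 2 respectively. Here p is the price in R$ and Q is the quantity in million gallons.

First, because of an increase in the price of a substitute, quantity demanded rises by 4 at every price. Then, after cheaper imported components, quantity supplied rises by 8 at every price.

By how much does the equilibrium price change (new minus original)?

Initially, 14 - 4p = 4p - 2, so 16 = 8p and p = 2, Q = 6.
The new curves are Qd = 18 - 4p (demand) and Qs = 4p + 6 (supply).
New equilibrium: 18 - 4p = 4p + 6 ⇒ 12 = 8p ⇒ p = 1.5, Q = 12.
Δp = 1.5 − 2 = -0.5.

-0.5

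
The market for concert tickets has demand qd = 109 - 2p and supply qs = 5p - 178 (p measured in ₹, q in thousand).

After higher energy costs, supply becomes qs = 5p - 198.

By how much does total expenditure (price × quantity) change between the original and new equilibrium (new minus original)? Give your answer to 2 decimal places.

-173.47

Original equilibrium: 109 - 2p = 5p - 178 gives 287 = 7p, so p = 41 and q = 27.
The shock moves the curves to qd = 109 - 2p and qs = 5p - 198.
Equate the new curves: 109 - 2p = 5p - 198, giving 307 = 7p, p = 307/7 ≈ 43.8571, q = 149/7 ≈ 21.2857.
Expenditure moves from 41×27 = 1107 to 43.8571×21.2857 = 933.5306; change = -173.47.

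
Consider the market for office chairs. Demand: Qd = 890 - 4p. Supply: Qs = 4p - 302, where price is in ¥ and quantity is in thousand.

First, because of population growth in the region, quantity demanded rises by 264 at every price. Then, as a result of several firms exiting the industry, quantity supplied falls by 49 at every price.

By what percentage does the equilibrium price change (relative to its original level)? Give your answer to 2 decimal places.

+26.26

Solve the original market: 890 - 4p = 4p - 302, hence p = 149 and Q = 294.
With the change applied: demand Qd = 1154 - 4p, supply Qs = 4p - 351.
Equate the new curves: 1154 - 4p = 4p - 351, giving 1505 = 8p, p = 188.125, Q = 401.5.
%Δp = (188.125 − 149) / 149 × 100 = +26.26%.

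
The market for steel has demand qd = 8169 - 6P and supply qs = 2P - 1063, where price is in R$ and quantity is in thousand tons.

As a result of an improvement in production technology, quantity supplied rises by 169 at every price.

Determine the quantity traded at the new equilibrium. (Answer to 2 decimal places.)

1371.75

Initially, 8169 - 6P = 2P - 1063, so 9232 = 8P and P = 1154, q = 1245.
The shock moves the curves to qd = 8169 - 6P and qs = 2P - 894.
Setting them equal: 8169 - 6P = 2P - 894 → 9063 = 8P, so P = 1132.875 and q = 1371.75.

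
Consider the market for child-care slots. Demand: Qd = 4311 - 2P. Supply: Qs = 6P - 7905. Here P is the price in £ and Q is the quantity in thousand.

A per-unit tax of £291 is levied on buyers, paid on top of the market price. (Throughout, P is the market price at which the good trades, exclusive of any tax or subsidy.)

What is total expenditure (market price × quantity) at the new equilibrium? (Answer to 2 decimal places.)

Solve the original market: 4311 - 2P = 6P - 7905, hence P = 1527 and Q = 1257.
Since buyers pay the price plus the tax, the effective demand curve becomes Qd = 3729 - 2P.
New equilibrium: 3729 - 2P = 6P - 7905 ⇒ 11634 = 8P ⇒ P = 1454.25, Q = 820.5.
New expenditure = 1454.25 × 820.5 = 1193212.13.

1193212.13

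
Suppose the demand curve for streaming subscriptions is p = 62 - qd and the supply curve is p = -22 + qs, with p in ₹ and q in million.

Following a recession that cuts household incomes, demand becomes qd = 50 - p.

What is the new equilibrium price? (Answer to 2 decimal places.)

14.00

Before the shock: 62 - p = p + 22 ⇒ 40 = 2p ⇒ p = 20, q = 42.
After the shift, demand is qd = 50 - p and supply is qs = p + 22.
New equilibrium: 50 - p = p + 22 ⇒ 28 = 2p ⇒ p = 14, q = 36.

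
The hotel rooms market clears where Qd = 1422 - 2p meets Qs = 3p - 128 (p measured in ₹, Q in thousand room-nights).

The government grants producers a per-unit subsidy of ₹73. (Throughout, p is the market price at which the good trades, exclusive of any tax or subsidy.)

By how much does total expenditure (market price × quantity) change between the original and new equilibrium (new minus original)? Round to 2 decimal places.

Before the shock: 1422 - 2p = 3p - 128 ⇒ 1550 = 5p ⇒ p = 310, Q = 802.
Since sellers receive the price plus the subsidy, the effective supply curve becomes Qs = 3p + 91.
New equilibrium: 1422 - 2p = 3p + 91 ⇒ 1331 = 5p ⇒ p = 266.2, Q = 889.6.
Expenditure moves from 310×802 = 248620 to 266.2×889.6 = 236811.52; change = -11808.48.

-11808.48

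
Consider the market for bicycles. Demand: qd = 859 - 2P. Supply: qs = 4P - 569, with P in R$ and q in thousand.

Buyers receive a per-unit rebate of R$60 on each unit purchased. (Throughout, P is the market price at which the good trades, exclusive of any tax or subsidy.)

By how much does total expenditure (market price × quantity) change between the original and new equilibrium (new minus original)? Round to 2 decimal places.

Original equilibrium: 859 - 2P = 4P - 569 gives 1428 = 6P, so P = 238 and q = 383.
Since buyers' out-of-pocket price is the market price minus the rebate, the effective demand curve becomes qd = 979 - 2P.
Clearing the new market: 979 - 2P = 4P - 569, so P = 258 and q = 463.
Expenditure moves from 238×383 = 91154 to 258×463 = 119454; change = +28300.00.

+28300.00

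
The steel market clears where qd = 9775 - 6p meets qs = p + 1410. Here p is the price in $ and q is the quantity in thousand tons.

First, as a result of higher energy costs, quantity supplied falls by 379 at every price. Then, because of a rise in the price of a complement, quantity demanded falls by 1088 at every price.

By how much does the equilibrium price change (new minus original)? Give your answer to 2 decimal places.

Initially, 9775 - 6p = p + 1410, so 8365 = 7p and p = 1195, q = 2605.
The new curves are qd = 8687 - 6p (demand) and qs = p + 1031 (supply).
Setting them equal: 8687 - 6p = p + 1031 → 7656 = 7p, so p = 7656/7 ≈ 1093.7143 and q = 14873/7 ≈ 2124.7143.
Δp = 1093.7143 − 1195 = -101.29.

-101.29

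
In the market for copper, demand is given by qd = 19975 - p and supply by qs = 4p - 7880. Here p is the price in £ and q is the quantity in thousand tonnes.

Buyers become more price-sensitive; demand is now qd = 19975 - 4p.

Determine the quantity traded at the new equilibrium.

Initially, 19975 - p = 4p - 7880, so 27855 = 5p and p = 5571, q = 14404.
After the shift, demand is qd = 19975 - 4p and supply is qs = 4p - 7880.
Setting them equal: 19975 - 4p = 4p - 7880 → 27855 = 8p, so p = 3481.875 and q = 6047.5.

6047.5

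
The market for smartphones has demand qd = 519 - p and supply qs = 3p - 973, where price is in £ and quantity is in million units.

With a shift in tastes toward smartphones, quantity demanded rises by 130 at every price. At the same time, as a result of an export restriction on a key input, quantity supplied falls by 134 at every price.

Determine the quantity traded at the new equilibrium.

210

Solve the original market: 519 - p = 3p - 973, hence p = 373 and q = 146.
After the shift, demand is qd = 649 - p and supply is qs = 3p - 1107.
Equate the new curves: 649 - p = 3p - 1107, giving 1756 = 4p, p = 439, q = 210.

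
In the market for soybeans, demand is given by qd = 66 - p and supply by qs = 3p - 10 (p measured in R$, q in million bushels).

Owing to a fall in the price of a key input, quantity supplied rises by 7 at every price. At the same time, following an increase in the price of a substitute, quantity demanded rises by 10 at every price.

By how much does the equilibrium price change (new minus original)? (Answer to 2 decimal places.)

+0.75

Before the shock: 66 - p = 3p - 10 ⇒ 76 = 4p ⇒ p = 19, q = 47.
The shock moves the curves to qd = 76 - p and qs = 3p - 3.
Setting them equal: 76 - p = 3p - 3 → 79 = 4p, so p = 19.75 and q = 56.25.
Δp = 19.75 − 19 = +0.75.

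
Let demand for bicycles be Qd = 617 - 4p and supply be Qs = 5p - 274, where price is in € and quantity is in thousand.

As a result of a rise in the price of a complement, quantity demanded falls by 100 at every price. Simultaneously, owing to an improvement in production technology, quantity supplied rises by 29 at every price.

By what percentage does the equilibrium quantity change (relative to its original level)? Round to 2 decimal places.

Initially, 617 - 4p = 5p - 274, so 891 = 9p and p = 99, Q = 221.
With the change applied: demand Qd = 517 - 4p, supply Qs = 5p - 245.
Clearing the new market: 517 - 4p = 5p - 245, so p = 254/3 ≈ 84.6667 and Q = 535/3 ≈ 178.3333.
%ΔQ = (178.3333 − 221) / 221 × 100 = -19.31%.

-19.31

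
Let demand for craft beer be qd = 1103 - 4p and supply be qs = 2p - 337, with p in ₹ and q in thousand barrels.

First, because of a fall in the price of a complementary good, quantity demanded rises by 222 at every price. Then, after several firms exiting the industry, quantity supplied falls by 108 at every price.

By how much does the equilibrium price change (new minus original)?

+55

Original equilibrium: 1103 - 4p = 2p - 337 gives 1440 = 6p, so p = 240 and q = 143.
With the change applied: demand qd = 1325 - 4p, supply qs = 2p - 445.
Setting them equal: 1325 - 4p = 2p - 445 → 1770 = 6p, so p = 295 and q = 145.
Δp = 295 − 240 = +55.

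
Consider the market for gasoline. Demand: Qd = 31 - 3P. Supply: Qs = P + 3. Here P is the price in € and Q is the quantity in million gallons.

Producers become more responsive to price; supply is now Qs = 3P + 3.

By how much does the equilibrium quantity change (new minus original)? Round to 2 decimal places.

+7.00

Original equilibrium: 31 - 3P = P + 3 gives 28 = 4P, so P = 7 and Q = 10.
The shock moves the curves to Qd = 31 - 3P and Qs = 3P + 3.
New equilibrium: 31 - 3P = 3P + 3 ⇒ 28 = 6P ⇒ P = 14/3 ≈ 4.6667, Q = 17.
ΔQ = 17 − 10 = +7.00.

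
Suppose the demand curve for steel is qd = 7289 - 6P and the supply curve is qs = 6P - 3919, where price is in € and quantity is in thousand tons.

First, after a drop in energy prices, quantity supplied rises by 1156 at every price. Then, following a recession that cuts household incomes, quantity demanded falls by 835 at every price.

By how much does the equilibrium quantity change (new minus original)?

+160.5

Initially, 7289 - 6P = 6P - 3919, so 11208 = 12P and P = 934, q = 1685.
After the shift, demand is qd = 6454 - 6P and supply is qs = 6P - 2763.
New equilibrium: 6454 - 6P = 6P - 2763 ⇒ 9217 = 12P ⇒ P = 9217/12 ≈ 768.0833, q = 1845.5.
Δq = 1845.5 − 1685 = +160.5.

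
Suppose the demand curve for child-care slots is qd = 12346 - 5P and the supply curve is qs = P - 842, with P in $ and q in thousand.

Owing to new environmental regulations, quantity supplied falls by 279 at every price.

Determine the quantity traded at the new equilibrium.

1123.5

Before the shock: 12346 - 5P = P - 842 ⇒ 13188 = 6P ⇒ P = 2198, q = 1356.
The new curves are qd = 12346 - 5P (demand) and qs = P - 1121 (supply).
Equate the new curves: 12346 - 5P = P - 1121, giving 13467 = 6P, P = 2244.5, q = 1123.5.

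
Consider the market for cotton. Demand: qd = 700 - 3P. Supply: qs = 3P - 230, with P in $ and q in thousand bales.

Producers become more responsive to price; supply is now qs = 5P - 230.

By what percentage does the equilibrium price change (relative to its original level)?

Solve the original market: 700 - 3P = 3P - 230, hence P = 155 and q = 235.
After the shift, demand is qd = 700 - 3P and supply is qs = 5P - 230.
New equilibrium: 700 - 3P = 5P - 230 ⇒ 930 = 8P ⇒ P = 116.25, q = 351.25.
%ΔP = (116.25 − 155) / 155 × 100 = -25%.

-25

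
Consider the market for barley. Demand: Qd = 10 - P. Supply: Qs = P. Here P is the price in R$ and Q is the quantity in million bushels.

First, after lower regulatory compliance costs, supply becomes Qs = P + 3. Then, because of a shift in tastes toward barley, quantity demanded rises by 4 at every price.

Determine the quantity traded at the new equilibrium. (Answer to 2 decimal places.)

Solve the original market: 10 - P = P, hence P = 5 and Q = 5.
With the change applied: demand Qd = 14 - P, supply Qs = P + 3.
Setting them equal: 14 - P = P + 3 → 11 = 2P, so P = 5.5 and Q = 8.5.

8.50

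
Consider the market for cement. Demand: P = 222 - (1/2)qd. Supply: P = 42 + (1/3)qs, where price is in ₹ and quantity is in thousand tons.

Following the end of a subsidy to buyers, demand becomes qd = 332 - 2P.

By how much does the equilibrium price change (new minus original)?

Initially, 444 - 2P = 3P - 126, so 570 = 5P and P = 114, q = 216.
The new curves are qd = 332 - 2P (demand) and qs = 3P - 126 (supply).
Setting them equal: 332 - 2P = 3P - 126 → 458 = 5P, so P = 91.6 and q = 148.8.
ΔP = 91.6 − 114 = -22.4.

-22.4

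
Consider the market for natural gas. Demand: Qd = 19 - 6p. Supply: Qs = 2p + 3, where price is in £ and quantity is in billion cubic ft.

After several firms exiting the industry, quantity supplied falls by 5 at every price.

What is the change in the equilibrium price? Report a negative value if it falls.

Solve the original market: 19 - 6p = 2p + 3, hence p = 2 and Q = 7.
The new curves are Qd = 19 - 6p (demand) and Qs = 2p - 2 (supply).
Setting them equal: 19 - 6p = 2p - 2 → 21 = 8p, so p = 2.625 and Q = 3.25.
Δp = 2.625 − 2 = +0.625.

+0.625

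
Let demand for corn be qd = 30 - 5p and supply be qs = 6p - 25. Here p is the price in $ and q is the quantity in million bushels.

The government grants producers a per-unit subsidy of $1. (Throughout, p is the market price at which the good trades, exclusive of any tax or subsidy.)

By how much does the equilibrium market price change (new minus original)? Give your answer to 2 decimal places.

Before the shock: 30 - 5p = 6p - 25 ⇒ 55 = 11p ⇒ p = 5, q = 5.
Since sellers receive the price plus the subsidy, the effective supply curve becomes qs = 6p - 19.
Clearing the new market: 30 - 5p = 6p - 19, so p = 49/11 ≈ 4.4545 and q = 85/11 ≈ 7.7273.
Δp = 4.4545 − 5 = -0.55.

-0.55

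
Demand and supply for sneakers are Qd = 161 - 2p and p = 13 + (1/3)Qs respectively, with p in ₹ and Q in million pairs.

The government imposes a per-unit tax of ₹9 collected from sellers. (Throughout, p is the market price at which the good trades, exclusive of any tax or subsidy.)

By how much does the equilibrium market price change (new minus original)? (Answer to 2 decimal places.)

+5.40

Before the shock: 161 - 2p = 3p - 39 ⇒ 200 = 5p ⇒ p = 40, Q = 81.
Since sellers keep the price net of the tax, the effective supply curve becomes Qs = 3p - 66.
New equilibrium: 161 - 2p = 3p - 66 ⇒ 227 = 5p ⇒ p = 45.4, Q = 70.2.
Δp = 45.4 − 40 = +5.40.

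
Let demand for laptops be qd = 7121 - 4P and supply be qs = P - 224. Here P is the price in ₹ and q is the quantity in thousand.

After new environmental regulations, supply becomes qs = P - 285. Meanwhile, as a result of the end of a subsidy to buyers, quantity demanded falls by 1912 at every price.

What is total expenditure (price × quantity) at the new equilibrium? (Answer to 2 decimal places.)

Solve the original market: 7121 - 4P = P - 224, hence P = 1469 and q = 1245.
After the shift, demand is qd = 5209 - 4P and supply is qs = P - 285.
New equilibrium: 5209 - 4P = P - 285 ⇒ 5494 = 5P ⇒ P = 1098.8, q = 813.8.
New expenditure = 1098.8 × 813.8 = 894203.44.

894203.44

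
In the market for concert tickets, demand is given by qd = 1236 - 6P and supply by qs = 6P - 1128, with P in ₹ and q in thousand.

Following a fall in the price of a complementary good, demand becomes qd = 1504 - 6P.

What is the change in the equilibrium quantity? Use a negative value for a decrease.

Before the shock: 1236 - 6P = 6P - 1128 ⇒ 2364 = 12P ⇒ P = 197, q = 54.
The shock moves the curves to qd = 1504 - 6P and qs = 6P - 1128.
New equilibrium: 1504 - 6P = 6P - 1128 ⇒ 2632 = 12P ⇒ P = 658/3 ≈ 219.3333, q = 188.
Δq = 188 − 54 = +134.

+134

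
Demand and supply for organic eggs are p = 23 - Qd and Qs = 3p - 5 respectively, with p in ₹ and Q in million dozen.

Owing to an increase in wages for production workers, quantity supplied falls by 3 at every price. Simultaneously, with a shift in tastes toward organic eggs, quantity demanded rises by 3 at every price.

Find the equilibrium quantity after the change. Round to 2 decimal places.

Original equilibrium: 23 - p = 3p - 5 gives 28 = 4p, so p = 7 and Q = 16.
The new curves are Qd = 26 - p (demand) and Qs = 3p - 8 (supply).
New equilibrium: 26 - p = 3p - 8 ⇒ 34 = 4p ⇒ p = 8.5, Q = 17.5.

17.50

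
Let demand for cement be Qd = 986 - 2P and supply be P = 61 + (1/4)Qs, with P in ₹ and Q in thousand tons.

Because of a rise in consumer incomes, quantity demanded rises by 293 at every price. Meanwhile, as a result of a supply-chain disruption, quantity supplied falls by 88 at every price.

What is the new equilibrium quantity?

742

Before the shock: 986 - 2P = 4P - 244 ⇒ 1230 = 6P ⇒ P = 205, Q = 576.
After the shift, demand is Qd = 1279 - 2P and supply is Qs = 4P - 332.
New equilibrium: 1279 - 2P = 4P - 332 ⇒ 1611 = 6P ⇒ P = 268.5, Q = 742.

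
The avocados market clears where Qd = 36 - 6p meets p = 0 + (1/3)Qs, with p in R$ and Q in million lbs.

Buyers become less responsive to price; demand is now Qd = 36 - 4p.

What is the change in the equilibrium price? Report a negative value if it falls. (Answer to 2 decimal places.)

Original equilibrium: 36 - 6p = 3p gives 36 = 9p, so p = 4 and Q = 12.
With the change applied: demand Qd = 36 - 4p, supply Qs = 3p.
Clearing the new market: 36 - 4p = 3p, so p = 36/7 ≈ 5.1429 and Q = 108/7 ≈ 15.4286.
Δp = 5.1429 − 4 = +1.14.

+1.14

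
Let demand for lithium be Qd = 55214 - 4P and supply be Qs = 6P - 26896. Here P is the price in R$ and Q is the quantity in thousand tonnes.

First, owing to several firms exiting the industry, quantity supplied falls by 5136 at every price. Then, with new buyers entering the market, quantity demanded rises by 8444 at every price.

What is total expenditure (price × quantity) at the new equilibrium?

242880358

Solve the original market: 55214 - 4P = 6P - 26896, hence P = 8211 and Q = 22370.
The new curves are Qd = 63658 - 4P (demand) and Qs = 6P - 32032 (supply).
New equilibrium: 63658 - 4P = 6P - 32032 ⇒ 95690 = 10P ⇒ P = 9569, Q = 25382.
New expenditure = 9569 × 25382 = 242880358.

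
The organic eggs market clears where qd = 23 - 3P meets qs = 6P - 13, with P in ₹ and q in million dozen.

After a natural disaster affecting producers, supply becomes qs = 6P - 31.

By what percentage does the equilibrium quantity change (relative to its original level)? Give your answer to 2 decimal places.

-54.55

Before the shock: 23 - 3P = 6P - 13 ⇒ 36 = 9P ⇒ P = 4, q = 11.
The shock moves the curves to qd = 23 - 3P and qs = 6P - 31.
Equate the new curves: 23 - 3P = 6P - 31, giving 54 = 9P, P = 6, q = 5.
%Δq = (5 − 11) / 11 × 100 = -54.55%.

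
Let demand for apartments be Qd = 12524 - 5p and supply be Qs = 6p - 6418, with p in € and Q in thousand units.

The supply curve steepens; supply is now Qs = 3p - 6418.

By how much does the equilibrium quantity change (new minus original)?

-3228.75

Initially, 12524 - 5p = 6p - 6418, so 18942 = 11p and p = 1722, Q = 3914.
With the change applied: demand Qd = 12524 - 5p, supply Qs = 3p - 6418.
New equilibrium: 12524 - 5p = 3p - 6418 ⇒ 18942 = 8p ⇒ p = 2367.75, Q = 685.25.
ΔQ = 685.25 − 3914 = -3228.75.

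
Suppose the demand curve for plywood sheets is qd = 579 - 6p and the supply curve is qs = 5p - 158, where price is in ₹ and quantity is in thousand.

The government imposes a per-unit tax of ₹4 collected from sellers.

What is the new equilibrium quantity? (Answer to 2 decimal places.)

166.09

Initially, 579 - 6p = 5p - 158, so 737 = 11p and p = 67, q = 177.
Since sellers keep the price net of the tax, the effective supply curve becomes qs = 5p - 178.
Equate the new curves: 579 - 6p = 5p - 178, giving 757 = 11p, p = 757/11 ≈ 68.8182, q = 1827/11 ≈ 166.0909.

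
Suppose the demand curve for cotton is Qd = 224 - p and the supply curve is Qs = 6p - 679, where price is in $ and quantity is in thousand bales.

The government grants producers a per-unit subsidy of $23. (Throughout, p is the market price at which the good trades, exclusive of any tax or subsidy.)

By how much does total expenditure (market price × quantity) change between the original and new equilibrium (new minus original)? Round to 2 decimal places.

Original equilibrium: 224 - p = 6p - 679 gives 903 = 7p, so p = 129 and Q = 95.
Since sellers receive the price plus the subsidy, the effective supply curve becomes Qs = 6p - 541.
Clearing the new market: 224 - p = 6p - 541, so p = 765/7 ≈ 109.2857 and Q = 803/7 ≈ 114.7143.
Expenditure moves from 129×95 = 12255 to 109.2857×114.7143 = 12536.6327; change = +281.63.

+281.63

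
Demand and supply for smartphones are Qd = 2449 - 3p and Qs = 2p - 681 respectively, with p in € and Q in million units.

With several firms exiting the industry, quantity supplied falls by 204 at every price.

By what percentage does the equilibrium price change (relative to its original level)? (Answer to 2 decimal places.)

Original equilibrium: 2449 - 3p = 2p - 681 gives 3130 = 5p, so p = 626 and Q = 571.
After the shift, demand is Qd = 2449 - 3p and supply is Qs = 2p - 885.
Clearing the new market: 2449 - 3p = 2p - 885, so p = 666.8 and Q = 448.6.
%Δp = (666.8 − 626) / 626 × 100 = +6.52%.

+6.52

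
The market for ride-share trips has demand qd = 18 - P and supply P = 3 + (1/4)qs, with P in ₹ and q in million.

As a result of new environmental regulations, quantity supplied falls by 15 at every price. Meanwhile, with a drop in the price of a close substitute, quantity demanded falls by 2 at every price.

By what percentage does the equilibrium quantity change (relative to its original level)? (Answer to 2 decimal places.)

Before the shock: 18 - P = 4P - 12 ⇒ 30 = 5P ⇒ P = 6, q = 12.
With the change applied: demand qd = 16 - P, supply qs = 4P - 27.
Clearing the new market: 16 - P = 4P - 27, so P = 8.6 and q = 7.4.
%Δq = (7.4 − 12) / 12 × 100 = -38.33%.

-38.33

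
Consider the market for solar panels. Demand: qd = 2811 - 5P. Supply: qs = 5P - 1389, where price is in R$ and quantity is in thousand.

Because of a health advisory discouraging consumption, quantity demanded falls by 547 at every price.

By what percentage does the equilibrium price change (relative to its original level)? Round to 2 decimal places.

Original equilibrium: 2811 - 5P = 5P - 1389 gives 4200 = 10P, so P = 420 and q = 711.
After the shift, demand is qd = 2264 - 5P and supply is qs = 5P - 1389.
Clearing the new market: 2264 - 5P = 5P - 1389, so P = 365.3 and q = 437.5.
%ΔP = (365.3 − 420) / 420 × 100 = -13.02%.

-13.02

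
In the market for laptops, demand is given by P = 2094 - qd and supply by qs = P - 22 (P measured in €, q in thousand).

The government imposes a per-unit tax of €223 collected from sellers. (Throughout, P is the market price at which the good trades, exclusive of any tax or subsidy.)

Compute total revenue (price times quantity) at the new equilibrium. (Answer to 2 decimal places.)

1081202.75

Solve the original market: 2094 - P = P - 22, hence P = 1058 and q = 1036.
Since sellers keep the price net of the tax, the effective supply curve becomes qs = P - 245.
New equilibrium: 2094 - P = P - 245 ⇒ 2339 = 2P ⇒ P = 1169.5, q = 924.5.
New expenditure = 1169.5 × 924.5 = 1081202.75.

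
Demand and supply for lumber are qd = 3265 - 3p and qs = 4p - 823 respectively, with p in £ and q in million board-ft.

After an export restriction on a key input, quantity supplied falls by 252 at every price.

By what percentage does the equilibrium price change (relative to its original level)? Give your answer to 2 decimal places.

+6.16

Original equilibrium: 3265 - 3p = 4p - 823 gives 4088 = 7p, so p = 584 and q = 1513.
The new curves are qd = 3265 - 3p (demand) and qs = 4p - 1075 (supply).
New equilibrium: 3265 - 3p = 4p - 1075 ⇒ 4340 = 7p ⇒ p = 620, q = 1405.
%Δp = (620 − 584) / 584 × 100 = +6.16%.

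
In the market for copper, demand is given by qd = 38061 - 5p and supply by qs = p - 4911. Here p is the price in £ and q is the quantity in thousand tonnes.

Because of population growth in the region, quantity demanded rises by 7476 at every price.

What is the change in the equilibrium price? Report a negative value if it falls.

+1246

Solve the original market: 38061 - 5p = p - 4911, hence p = 7162 and q = 2251.
After the shift, demand is qd = 45537 - 5p and supply is qs = p - 4911.
Clearing the new market: 45537 - 5p = p - 4911, so p = 8408 and q = 3497.
Δp = 8408 − 7162 = +1246.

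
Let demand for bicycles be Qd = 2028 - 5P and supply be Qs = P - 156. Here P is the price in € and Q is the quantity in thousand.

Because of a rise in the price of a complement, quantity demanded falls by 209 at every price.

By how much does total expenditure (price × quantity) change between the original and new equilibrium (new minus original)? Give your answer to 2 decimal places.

-18711.31

Original equilibrium: 2028 - 5P = P - 156 gives 2184 = 6P, so P = 364 and Q = 208.
The shock moves the curves to Qd = 1819 - 5P and Qs = P - 156.
Clearing the new market: 1819 - 5P = P - 156, so P = 1975/6 ≈ 329.1667 and Q = 1039/6 ≈ 173.1667.
Expenditure moves from 364×208 = 75712 to 329.1667×173.1667 = 57000.6944; change = -18711.31.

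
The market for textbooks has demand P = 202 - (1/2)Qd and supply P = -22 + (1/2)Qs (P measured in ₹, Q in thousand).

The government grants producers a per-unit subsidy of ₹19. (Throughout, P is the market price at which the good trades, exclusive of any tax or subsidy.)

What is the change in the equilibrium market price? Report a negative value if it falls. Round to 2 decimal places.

-9.50

Initially, 404 - 2P = 2P + 44, so 360 = 4P and P = 90, Q = 224.
Since sellers receive the price plus the subsidy, the effective supply curve becomes Qs = 2P + 82.
Clearing the new market: 404 - 2P = 2P + 82, so P = 80.5 and Q = 243.
ΔP = 80.5 − 90 = -9.50.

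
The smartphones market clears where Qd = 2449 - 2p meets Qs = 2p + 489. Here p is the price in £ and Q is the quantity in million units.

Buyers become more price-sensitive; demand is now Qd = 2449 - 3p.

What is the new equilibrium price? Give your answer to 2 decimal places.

392.00

Before the shock: 2449 - 2p = 2p + 489 ⇒ 1960 = 4p ⇒ p = 490, Q = 1469.
After the shift, demand is Qd = 2449 - 3p and supply is Qs = 2p + 489.
Clearing the new market: 2449 - 3p = 2p + 489, so p = 392 and Q = 1273.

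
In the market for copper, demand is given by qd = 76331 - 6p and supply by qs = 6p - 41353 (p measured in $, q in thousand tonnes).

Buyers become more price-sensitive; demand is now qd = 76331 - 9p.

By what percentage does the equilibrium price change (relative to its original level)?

-20

Initially, 76331 - 6p = 6p - 41353, so 117684 = 12p and p = 9807, q = 17489.
With the change applied: demand qd = 76331 - 9p, supply qs = 6p - 41353.
New equilibrium: 76331 - 9p = 6p - 41353 ⇒ 117684 = 15p ⇒ p = 7845.6, q = 5720.6.
%Δp = (7845.6 − 9807) / 9807 × 100 = -20%.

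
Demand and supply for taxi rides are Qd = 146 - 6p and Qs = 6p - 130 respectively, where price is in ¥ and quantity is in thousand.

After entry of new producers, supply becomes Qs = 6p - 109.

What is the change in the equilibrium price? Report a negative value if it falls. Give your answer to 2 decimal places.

-1.75

Initially, 146 - 6p = 6p - 130, so 276 = 12p and p = 23, Q = 8.
After the shift, demand is Qd = 146 - 6p and supply is Qs = 6p - 109.
New equilibrium: 146 - 6p = 6p - 109 ⇒ 255 = 12p ⇒ p = 21.25, Q = 18.5.
Δp = 21.25 − 23 = -1.75.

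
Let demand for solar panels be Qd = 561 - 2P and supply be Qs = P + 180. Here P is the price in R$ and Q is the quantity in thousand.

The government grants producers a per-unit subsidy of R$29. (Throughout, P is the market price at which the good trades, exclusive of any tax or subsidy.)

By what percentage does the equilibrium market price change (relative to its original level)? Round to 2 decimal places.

-7.61

Initially, 561 - 2P = P + 180, so 381 = 3P and P = 127, Q = 307.
Since sellers receive the price plus the subsidy, the effective supply curve becomes Qs = P + 209.
Clearing the new market: 561 - 2P = P + 209, so P = 352/3 ≈ 117.3333 and Q = 979/3 ≈ 326.3333.
%ΔP = (117.3333 − 127) / 127 × 100 = -7.61%.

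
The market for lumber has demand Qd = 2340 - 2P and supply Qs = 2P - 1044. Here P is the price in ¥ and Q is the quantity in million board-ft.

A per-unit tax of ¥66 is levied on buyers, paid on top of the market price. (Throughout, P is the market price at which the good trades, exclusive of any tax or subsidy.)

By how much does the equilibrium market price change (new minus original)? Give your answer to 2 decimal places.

-33.00

Original equilibrium: 2340 - 2P = 2P - 1044 gives 3384 = 4P, so P = 846 and Q = 648.
Since buyers pay the price plus the tax, the effective demand curve becomes Qd = 2208 - 2P.
Clearing the new market: 2208 - 2P = 2P - 1044, so P = 813 and Q = 582.
ΔP = 813 − 846 = -33.00.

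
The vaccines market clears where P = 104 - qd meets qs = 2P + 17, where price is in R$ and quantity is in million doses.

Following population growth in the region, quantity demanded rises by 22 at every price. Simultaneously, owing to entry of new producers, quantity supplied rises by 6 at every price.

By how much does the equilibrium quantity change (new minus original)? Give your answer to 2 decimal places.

Before the shock: 104 - P = 2P + 17 ⇒ 87 = 3P ⇒ P = 29, q = 75.
The new curves are qd = 126 - P (demand) and qs = 2P + 23 (supply).
Equate the new curves: 126 - P = 2P + 23, giving 103 = 3P, P = 103/3 ≈ 34.3333, q = 275/3 ≈ 91.6667.
Δq = 91.6667 − 75 = +16.67.

+16.67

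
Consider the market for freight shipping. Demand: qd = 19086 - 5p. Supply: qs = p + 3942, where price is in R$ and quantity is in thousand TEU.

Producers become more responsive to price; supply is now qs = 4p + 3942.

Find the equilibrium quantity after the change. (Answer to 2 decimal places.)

Before the shock: 19086 - 5p = p + 3942 ⇒ 15144 = 6p ⇒ p = 2524, q = 6466.
After the shift, demand is qd = 19086 - 5p and supply is qs = 4p + 3942.
Clearing the new market: 19086 - 5p = 4p + 3942, so p = 5048/3 ≈ 1682.6667 and q = 32018/3 ≈ 10672.6667.

10672.67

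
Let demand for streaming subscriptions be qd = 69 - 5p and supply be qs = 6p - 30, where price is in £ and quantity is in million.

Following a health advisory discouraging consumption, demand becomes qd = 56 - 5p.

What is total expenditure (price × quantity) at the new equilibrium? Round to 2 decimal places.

132.20

Before the shock: 69 - 5p = 6p - 30 ⇒ 99 = 11p ⇒ p = 9, q = 24.
After the shift, demand is qd = 56 - 5p and supply is qs = 6p - 30.
New equilibrium: 56 - 5p = 6p - 30 ⇒ 86 = 11p ⇒ p = 86/11 ≈ 7.8182, q = 186/11 ≈ 16.9091.
New expenditure = 7.8182 × 16.9091 = 132.20.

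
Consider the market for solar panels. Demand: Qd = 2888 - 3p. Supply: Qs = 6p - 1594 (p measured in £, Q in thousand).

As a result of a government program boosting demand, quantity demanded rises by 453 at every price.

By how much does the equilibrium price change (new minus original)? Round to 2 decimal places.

+50.33

Solve the original market: 2888 - 3p = 6p - 1594, hence p = 498 and Q = 1394.
After the shift, demand is Qd = 3341 - 3p and supply is Qs = 6p - 1594.
New equilibrium: 3341 - 3p = 6p - 1594 ⇒ 4935 = 9p ⇒ p = 1645/3 ≈ 548.3333, Q = 1696.
Δp = 548.3333 − 498 = +50.33.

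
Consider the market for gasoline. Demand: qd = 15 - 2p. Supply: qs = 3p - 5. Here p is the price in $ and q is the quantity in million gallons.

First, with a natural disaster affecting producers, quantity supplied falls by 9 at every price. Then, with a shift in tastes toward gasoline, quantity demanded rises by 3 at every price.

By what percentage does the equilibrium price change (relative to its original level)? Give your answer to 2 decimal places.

Before the shock: 15 - 2p = 3p - 5 ⇒ 20 = 5p ⇒ p = 4, q = 7.
The shock moves the curves to qd = 18 - 2p and qs = 3p - 14.
New equilibrium: 18 - 2p = 3p - 14 ⇒ 32 = 5p ⇒ p = 6.4, q = 5.2.
%Δp = (6.4 − 4) / 4 × 100 = +60.00%.

+60.00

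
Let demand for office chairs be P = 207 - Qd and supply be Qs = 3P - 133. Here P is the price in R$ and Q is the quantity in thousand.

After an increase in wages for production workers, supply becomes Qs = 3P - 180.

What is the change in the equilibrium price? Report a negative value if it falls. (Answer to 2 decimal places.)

+11.75

Initially, 207 - P = 3P - 133, so 340 = 4P and P = 85, Q = 122.
The shock moves the curves to Qd = 207 - P and Qs = 3P - 180.
Setting them equal: 207 - P = 3P - 180 → 387 = 4P, so P = 96.75 and Q = 110.25.
ΔP = 96.75 − 85 = +11.75.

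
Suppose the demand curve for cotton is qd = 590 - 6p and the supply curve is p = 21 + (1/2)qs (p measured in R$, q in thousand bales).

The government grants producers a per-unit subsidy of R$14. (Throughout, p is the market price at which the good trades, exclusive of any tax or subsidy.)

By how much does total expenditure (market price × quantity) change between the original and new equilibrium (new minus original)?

Original equilibrium: 590 - 6p = 2p - 42 gives 632 = 8p, so p = 79 and q = 116.
Since sellers receive the price plus the subsidy, the effective supply curve becomes qs = 2p - 14.
New equilibrium: 590 - 6p = 2p - 14 ⇒ 604 = 8p ⇒ p = 75.5, q = 137.
Expenditure moves from 79×116 = 9164 to 75.5×137 = 10343.5; change = +1179.5.

+1179.5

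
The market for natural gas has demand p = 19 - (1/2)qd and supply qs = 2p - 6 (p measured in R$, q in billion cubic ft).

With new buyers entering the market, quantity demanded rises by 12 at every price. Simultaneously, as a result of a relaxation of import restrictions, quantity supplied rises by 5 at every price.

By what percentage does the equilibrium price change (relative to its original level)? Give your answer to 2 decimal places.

+15.91

Solve the original market: 38 - 2p = 2p - 6, hence p = 11 and q = 16.
The new curves are qd = 50 - 2p (demand) and qs = 2p - 1 (supply).
New equilibrium: 50 - 2p = 2p - 1 ⇒ 51 = 4p ⇒ p = 12.75, q = 24.5.
%Δp = (12.75 − 11) / 11 × 100 = +15.91%.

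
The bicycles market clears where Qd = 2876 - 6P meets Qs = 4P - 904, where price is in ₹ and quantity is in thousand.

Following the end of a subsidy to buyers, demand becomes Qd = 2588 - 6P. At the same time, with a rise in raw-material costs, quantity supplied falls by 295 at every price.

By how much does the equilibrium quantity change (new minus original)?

Solve the original market: 2876 - 6P = 4P - 904, hence P = 378 and Q = 608.
With the change applied: demand Qd = 2588 - 6P, supply Qs = 4P - 1199.
New equilibrium: 2588 - 6P = 4P - 1199 ⇒ 3787 = 10P ⇒ P = 378.7, Q = 315.8.
ΔQ = 315.8 − 608 = -292.2.

-292.2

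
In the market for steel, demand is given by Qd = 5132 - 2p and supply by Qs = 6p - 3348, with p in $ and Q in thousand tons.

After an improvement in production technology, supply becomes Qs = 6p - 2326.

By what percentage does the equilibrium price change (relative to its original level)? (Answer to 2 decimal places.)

-12.05

Before the shock: 5132 - 2p = 6p - 3348 ⇒ 8480 = 8p ⇒ p = 1060, Q = 3012.
After the shift, demand is Qd = 5132 - 2p and supply is Qs = 6p - 2326.
Equate the new curves: 5132 - 2p = 6p - 2326, giving 7458 = 8p, p = 932.25, Q = 3267.5.
%Δp = (932.25 − 1060) / 1060 × 100 = -12.05%.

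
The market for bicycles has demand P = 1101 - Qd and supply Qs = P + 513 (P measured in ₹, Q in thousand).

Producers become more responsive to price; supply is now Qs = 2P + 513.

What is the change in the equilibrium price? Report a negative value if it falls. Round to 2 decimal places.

-98.00

Before the shock: 1101 - P = P + 513 ⇒ 588 = 2P ⇒ P = 294, Q = 807.
With the change applied: demand Qd = 1101 - P, supply Qs = 2P + 513.
Clearing the new market: 1101 - P = 2P + 513, so P = 196 and Q = 905.
ΔP = 196 − 294 = -98.00.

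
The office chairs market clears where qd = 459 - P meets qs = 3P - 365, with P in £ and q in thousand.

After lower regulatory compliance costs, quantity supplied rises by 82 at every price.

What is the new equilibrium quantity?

273.5

Original equilibrium: 459 - P = 3P - 365 gives 824 = 4P, so P = 206 and q = 253.
The new curves are qd = 459 - P (demand) and qs = 3P - 283 (supply).
New equilibrium: 459 - P = 3P - 283 ⇒ 742 = 4P ⇒ P = 185.5, q = 273.5.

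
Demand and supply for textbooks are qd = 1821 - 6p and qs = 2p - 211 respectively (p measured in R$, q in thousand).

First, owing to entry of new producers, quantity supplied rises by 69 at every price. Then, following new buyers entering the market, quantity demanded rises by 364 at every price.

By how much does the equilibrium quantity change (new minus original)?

Initially, 1821 - 6p = 2p - 211, so 2032 = 8p and p = 254, q = 297.
After the shift, demand is qd = 2185 - 6p and supply is qs = 2p - 142.
New equilibrium: 2185 - 6p = 2p - 142 ⇒ 2327 = 8p ⇒ p = 290.875, q = 439.75.
Δq = 439.75 − 297 = +142.75.

+142.75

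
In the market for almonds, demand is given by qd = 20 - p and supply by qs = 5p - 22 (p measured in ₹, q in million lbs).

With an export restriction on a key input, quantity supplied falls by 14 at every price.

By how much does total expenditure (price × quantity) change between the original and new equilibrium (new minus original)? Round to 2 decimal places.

+8.56

Initially, 20 - p = 5p - 22, so 42 = 6p and p = 7, q = 13.
The shock moves the curves to qd = 20 - p and qs = 5p - 36.
Setting them equal: 20 - p = 5p - 36 → 56 = 6p, so p = 28/3 ≈ 9.3333 and q = 32/3 ≈ 10.6667.
Expenditure moves from 7×13 = 91 to 9.3333×10.6667 = 99.5556; change = +8.56.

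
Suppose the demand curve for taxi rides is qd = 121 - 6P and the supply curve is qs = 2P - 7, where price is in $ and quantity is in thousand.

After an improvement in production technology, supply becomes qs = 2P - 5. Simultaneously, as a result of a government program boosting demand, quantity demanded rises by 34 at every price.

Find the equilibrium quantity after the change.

Solve the original market: 121 - 6P = 2P - 7, hence P = 16 and q = 25.
The new curves are qd = 155 - 6P (demand) and qs = 2P - 5 (supply).
New equilibrium: 155 - 6P = 2P - 5 ⇒ 160 = 8P ⇒ P = 20, q = 35.

35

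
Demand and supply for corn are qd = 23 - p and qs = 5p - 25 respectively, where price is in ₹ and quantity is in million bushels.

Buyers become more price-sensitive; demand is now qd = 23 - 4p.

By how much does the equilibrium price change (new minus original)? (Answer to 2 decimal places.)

-2.67

Original equilibrium: 23 - p = 5p - 25 gives 48 = 6p, so p = 8 and q = 15.
The shock moves the curves to qd = 23 - 4p and qs = 5p - 25.
New equilibrium: 23 - 4p = 5p - 25 ⇒ 48 = 9p ⇒ p = 16/3 ≈ 5.3333, q = 5/3 ≈ 1.6667.
Δp = 5.3333 − 8 = -2.67.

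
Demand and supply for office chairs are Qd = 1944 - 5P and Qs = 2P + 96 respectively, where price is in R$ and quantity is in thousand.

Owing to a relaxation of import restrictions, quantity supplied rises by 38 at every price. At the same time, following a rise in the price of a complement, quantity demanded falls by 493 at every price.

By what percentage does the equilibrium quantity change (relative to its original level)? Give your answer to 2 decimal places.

-18.22

Before the shock: 1944 - 5P = 2P + 96 ⇒ 1848 = 7P ⇒ P = 264, Q = 624.
After the shift, demand is Qd = 1451 - 5P and supply is Qs = 2P + 134.
Equate the new curves: 1451 - 5P = 2P + 134, giving 1317 = 7P, P = 1317/7 ≈ 188.1429, Q = 3572/7 ≈ 510.2857.
%ΔQ = (510.2857 − 624) / 624 × 100 = -18.22%.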